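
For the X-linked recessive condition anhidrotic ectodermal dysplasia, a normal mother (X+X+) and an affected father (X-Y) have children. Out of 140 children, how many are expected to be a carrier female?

Cross: X+X+ × X-Y
Offspring: 2 X+X-, 2 X+Y
Probability of a carrier female: 2/4 = 1/2
Expected count = 1/2 × 140 = 70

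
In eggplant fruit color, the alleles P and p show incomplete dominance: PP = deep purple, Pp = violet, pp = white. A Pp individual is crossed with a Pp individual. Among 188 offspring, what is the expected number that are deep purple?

Punnett square for Pp × Pp:
Offspring genotypes: 1 PP, 2 Pp, 1 pp
Phenotype counts: 1 deep purple, 2 violet, 1 white
deep purple: 1 out of 4 → fraction 1/4
Expected count = 1/4 × 188 = 47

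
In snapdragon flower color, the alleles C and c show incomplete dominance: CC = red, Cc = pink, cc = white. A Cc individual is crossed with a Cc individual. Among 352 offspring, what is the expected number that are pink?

Punnett square for Cc × Cc:
Offspring genotypes: 1 CC, 2 Cc, 1 cc
Phenotype counts: 1 red, 2 pink, 1 white
pink: 2 out of 4 → fraction 1/2
Expected count = 1/2 × 352 = 176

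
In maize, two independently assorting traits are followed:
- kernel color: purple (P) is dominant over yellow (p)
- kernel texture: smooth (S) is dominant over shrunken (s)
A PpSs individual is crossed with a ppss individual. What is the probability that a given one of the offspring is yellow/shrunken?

Dihybrid cross PpSs × ppss — consider each gene separately:
kernel color: Pp × pp → 2 Pp, 2 pp → 2 P_ : 2 pp (out of 4)
kernel texture: Ss × ss → 2 Ss, 2 ss → 2 S_ : 2 ss (out of 4)
Combine (counts out of 4 × 4 = 16): purple/smooth (P_S_) = 2×2 = 4; purple/shrunken (P_ss) = 2×2 = 4; yellow/smooth (ppS_) = 2×2 = 4; yellow/shrunken (ppss) = 2×2 = 4
Phenotype counts (out of 16): 4 purple/smooth, 4 purple/shrunken, 4 yellow/smooth, 4 yellow/shrunken
yellow/shrunken: 4 out of 16
Probability: 4/16 = 1/4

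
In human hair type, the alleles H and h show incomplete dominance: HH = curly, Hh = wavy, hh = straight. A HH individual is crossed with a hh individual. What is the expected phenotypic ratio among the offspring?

Punnett square for HH × hh:
Offspring genotypes: 4 Hh
Phenotype counts: 4 wavy
Ratio: all wavy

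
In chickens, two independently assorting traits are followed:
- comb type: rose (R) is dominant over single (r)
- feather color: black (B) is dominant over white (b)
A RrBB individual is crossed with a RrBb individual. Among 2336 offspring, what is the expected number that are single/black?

Dihybrid cross RrBB × RrBb — consider each gene separately:
comb type: Rr × Rr → 1 RR, 2 Rr, 1 rr → 3 R_ : 1 rr (out of 4)
feather color: BB × Bb → 2 BB, 2 Bb → 4 B_ (out of 4)
Combine (counts out of 4 × 4 = 16): rose/black (R_B_) = 3×4 = 12; single/black (rrB_) = 1×4 = 4
Phenotype counts (out of 16): 12 rose/black, 4 single/black
single/black: 4 out of 16 → fraction 1/4
Expected count = 1/4 × 2336 = 584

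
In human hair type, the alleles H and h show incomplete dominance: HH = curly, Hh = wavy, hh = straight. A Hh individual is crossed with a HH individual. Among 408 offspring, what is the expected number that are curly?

Punnett square for Hh × HH:
Offspring genotypes: 2 HH, 2 Hh
Phenotype counts: 2 curly, 2 wavy
curly: 2 out of 4 → fraction 1/2
Expected count = 1/2 × 408 = 204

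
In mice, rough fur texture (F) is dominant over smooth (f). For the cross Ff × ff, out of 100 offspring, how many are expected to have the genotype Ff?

Punnett square for Ff × ff:
Offspring genotypes: 2 Ff, 2 ff
Total offspring: 4
Count with target: 2
Probability: 2/4 = 1/2
Expected count = 1/2 × 100 = 50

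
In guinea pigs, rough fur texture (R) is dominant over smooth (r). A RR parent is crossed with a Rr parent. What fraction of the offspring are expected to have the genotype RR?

Punnett square for RR × Rr:
Offspring genotypes: 2 RR, 2 Rr
Total offspring: 4
Count with target: 2
Probability: 2/4 = 1/2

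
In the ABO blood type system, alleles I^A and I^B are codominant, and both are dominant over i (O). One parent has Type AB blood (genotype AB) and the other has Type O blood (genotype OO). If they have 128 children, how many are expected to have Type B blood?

Cross: AB × OO
Possible offspring genotypes: 2 AO, 2 BO
Blood type counts: 2 Type A, 2 Type B
Probability of Type B: 2/4 = 1/2
Expected count = 1/2 × 128 = 64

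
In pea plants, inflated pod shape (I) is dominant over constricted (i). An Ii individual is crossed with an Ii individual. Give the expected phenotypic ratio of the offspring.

Punnett square for Ii × Ii:
Offspring genotypes: 1 II, 2 Ii, 1 ii
inflated: 3, constricted: 1
Ratio: 3:1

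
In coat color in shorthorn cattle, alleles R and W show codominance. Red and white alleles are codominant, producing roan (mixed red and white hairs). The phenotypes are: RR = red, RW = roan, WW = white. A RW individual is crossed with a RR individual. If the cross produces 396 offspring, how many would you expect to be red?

Punnett square for RW × RR:
Offspring genotypes: 2 RR, 2 RW
Phenotype counts: 2 red, 2 roan
red: 2 out of 4 → fraction 1/2
Expected count = 1/2 × 396 = 198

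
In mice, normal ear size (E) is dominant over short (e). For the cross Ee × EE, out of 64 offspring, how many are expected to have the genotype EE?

Punnett square for Ee × EE:
Offspring genotypes: 2 EE, 2 Ee
Total offspring: 4
Count with target: 2
Probability: 2/4 = 1/2
Expected count = 1/2 × 64 = 32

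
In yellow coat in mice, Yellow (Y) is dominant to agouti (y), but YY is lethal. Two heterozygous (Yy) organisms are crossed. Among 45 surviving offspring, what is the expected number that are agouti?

Cross: Yy × Yy
Punnett square offspring (before lethality): 1 YY, 2 Yy, 1 yy
The YY genotype is lethal (embryos die); surviving offspring: 2 Yy, 1 yy
agouti: 1 out of 3 → fraction 1/3
Expected count = 1/3 × 45 = 15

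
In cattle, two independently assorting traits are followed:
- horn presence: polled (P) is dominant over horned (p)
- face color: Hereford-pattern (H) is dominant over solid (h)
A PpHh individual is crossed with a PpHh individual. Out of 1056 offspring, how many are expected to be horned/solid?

Dihybrid cross PpHh × PpHh — consider each gene separately:
horn presence: Pp × Pp → 1 PP, 2 Pp, 1 pp → 3 P_ : 1 pp (out of 4)
face color: Hh × Hh → 1 HH, 2 Hh, 1 hh → 3 H_ : 1 hh (out of 4)
Combine (counts out of 4 × 4 = 16): polled/Hereford-pattern (P_H_) = 3×3 = 9; polled/solid (P_hh) = 3×1 = 3; horned/Hereford-pattern (ppH_) = 1×3 = 3; horned/solid (pphh) = 1×1 = 1
Phenotype counts (out of 16): 9 polled/Hereford-pattern, 3 polled/solid, 3 horned/Hereford-pattern, 1 horned/solid
horned/solid: 1 out of 16 → fraction 1/16
Expected count = 1/16 × 1056 = 66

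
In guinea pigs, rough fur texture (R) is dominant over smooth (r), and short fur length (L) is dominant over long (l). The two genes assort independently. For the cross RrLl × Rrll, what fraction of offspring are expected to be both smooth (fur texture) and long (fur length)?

Dihybrid cross RrLl × Rrll — consider each gene separately:
fur texture: Rr × Rr → 1 RR, 2 Rr, 1 rr → 3 R_ : 1 rr (out of 4)
fur length: Ll × ll → 2 Ll, 2 ll → 2 L_ : 2 ll (out of 4)
Looking for: smooth (rr) and long (ll)
P(smooth) = 1/4, P(long) = 2/4
P(both) = 1/4 × 2/4 = 2/16 = 1/8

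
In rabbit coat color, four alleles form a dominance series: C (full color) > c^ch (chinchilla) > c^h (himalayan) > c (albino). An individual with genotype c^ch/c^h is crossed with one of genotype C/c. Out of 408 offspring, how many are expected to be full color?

Cross: c^ch/c^h × C/c
Allele dominance: C > c^ch > c^h > c
Offspring genotypes: 1 C/c^ch, 1 c^ch/c, 1 C/c^h, 1 c^h/c
Phenotype counts: 2 full color, 1 chinchilla, 1 himalayan
full color: 2 out of 4 → fraction 1/2
Expected count = 1/2 × 408 = 204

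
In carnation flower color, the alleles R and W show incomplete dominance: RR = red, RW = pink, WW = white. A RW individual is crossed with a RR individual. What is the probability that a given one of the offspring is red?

Punnett square for RW × RR:
Offspring genotypes: 2 RR, 2 RW
Phenotype counts: 2 red, 2 pink
red: 2 out of 4
Probability: 2/4 = 1/2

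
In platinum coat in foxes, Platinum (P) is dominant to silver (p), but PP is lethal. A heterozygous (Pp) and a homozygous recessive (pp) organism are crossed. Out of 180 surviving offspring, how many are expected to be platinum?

Cross: Pp × pp
Punnett square offspring (before lethality): 2 Pp, 2 pp
No PP offspring are produced in this cross.
platinum: 2 out of 4 → fraction 1/2
Expected count = 1/2 × 180 = 90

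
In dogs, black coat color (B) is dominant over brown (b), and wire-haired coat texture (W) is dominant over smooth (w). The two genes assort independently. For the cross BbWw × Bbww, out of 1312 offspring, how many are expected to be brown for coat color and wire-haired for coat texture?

Dihybrid cross BbWw × Bbww — consider each gene separately:
coat color: Bb × Bb → 1 BB, 2 Bb, 1 bb → 3 B_ : 1 bb (out of 4)
coat texture: Ww × ww → 2 Ww, 2 ww → 2 W_ : 2 ww (out of 4)
Looking for: brown (bb) and wire-haired (W_)
P(brown) = 1/4, P(wire-haired) = 2/4
P(both) = 1/4 × 2/4 = 2/16 = 1/8
Expected count = 1/8 × 1312 = 164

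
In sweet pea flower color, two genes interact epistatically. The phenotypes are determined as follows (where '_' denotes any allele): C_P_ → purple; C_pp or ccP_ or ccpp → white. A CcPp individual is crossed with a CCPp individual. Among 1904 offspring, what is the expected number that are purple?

Cross: CcPp × CCPp — consider each gene separately:
C gene: Cc × CC → 2 CC, 2 Cc → 4 C_ (out of 4)
P gene: Pp × Pp → 1 PP, 2 Pp, 1 pp → 3 P_ : 1 pp (out of 4)
Genotype classes (out of 4 × 4 = 16): C_P_ = 4×3 = 12; C_pp = 4×1 = 4
Apply the phenotype rules: C_P_ (12) → purple; C_pp (4) → white
Phenotype counts (out of 16): 12 purple, 4 white
purple: 12 out of 16 → fraction 3/4
Expected count = 3/4 × 1904 = 1428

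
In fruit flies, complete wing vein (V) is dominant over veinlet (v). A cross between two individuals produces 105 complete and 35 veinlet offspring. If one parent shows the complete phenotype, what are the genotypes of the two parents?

Observed offspring: 105 complete, 35 veinlet
The observed ratio simplifies to 3:1. Veinlet (vv) offspring appear, so each parent must contribute one v allele. The parent stated to show complete carries V, so it is Vv. The other parent is then either Vv or vv: Vv × vv would give a 1:1 split, whereas Vv × Vv gives 3:1 — matching the data. So both parents are heterozygous (Vv × Vv).
Parent genotypes: Vv × Vv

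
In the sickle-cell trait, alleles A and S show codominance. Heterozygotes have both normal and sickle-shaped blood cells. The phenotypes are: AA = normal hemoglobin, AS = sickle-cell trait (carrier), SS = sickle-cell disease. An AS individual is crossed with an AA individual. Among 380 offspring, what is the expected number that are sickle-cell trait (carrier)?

Punnett square for AS × AA:
Offspring genotypes: 2 AA, 2 AS
Phenotype counts: 2 normal hemoglobin, 2 sickle-cell trait (carrier)
sickle-cell trait (carrier): 2 out of 4 → fraction 1/2
Expected count = 1/2 × 380 = 190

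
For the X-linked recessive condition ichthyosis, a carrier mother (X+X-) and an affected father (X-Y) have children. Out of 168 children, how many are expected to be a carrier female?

Cross: X+X- × X-Y
Offspring: 1 X+X-, 1 X+Y, 1 X-X-, 1 X-Y
Probability of a carrier female: 1/4
Expected count = 1/4 × 168 = 42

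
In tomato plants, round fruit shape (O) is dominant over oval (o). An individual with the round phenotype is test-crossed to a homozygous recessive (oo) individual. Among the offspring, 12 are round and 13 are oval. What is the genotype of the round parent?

Test cross: ? × oo
Offspring: 12 round, 13 oval — approximately 1:1.
A 1:1 ratio in a test cross indicates the unknown parent is heterozygous (Oo).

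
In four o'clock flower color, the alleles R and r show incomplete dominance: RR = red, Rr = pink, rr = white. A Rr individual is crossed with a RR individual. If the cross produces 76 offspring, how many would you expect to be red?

Punnett square for Rr × RR:
Offspring genotypes: 2 RR, 2 Rr
Phenotype counts: 2 red, 2 pink
red: 2 out of 4 → fraction 1/2
Expected count = 1/2 × 76 = 38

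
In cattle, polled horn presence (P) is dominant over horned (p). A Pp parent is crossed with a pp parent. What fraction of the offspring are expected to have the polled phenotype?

Punnett square for Pp × pp:
Offspring genotypes: 2 Pp, 2 pp
Total offspring: 4
Count with target: 2
Probability: 2/4 = 1/2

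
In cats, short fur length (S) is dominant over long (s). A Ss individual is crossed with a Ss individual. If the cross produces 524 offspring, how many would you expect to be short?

Punnett square for Ss × Ss:
Offspring genotypes: 1 SS, 2 Ss, 1 ss
short: 3, long: 1
short: 3 out of 4 → fraction 3/4
Expected count = 3/4 × 524 = 393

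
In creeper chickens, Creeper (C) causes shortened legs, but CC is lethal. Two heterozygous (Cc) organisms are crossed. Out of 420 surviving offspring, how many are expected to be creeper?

Cross: Cc × Cc
Punnett square offspring (before lethality): 1 CC, 2 Cc, 1 cc
The CC genotype is lethal (embryos die); surviving offspring: 2 Cc, 1 cc
creeper: 2 out of 3 → fraction 2/3
Expected count = 2/3 × 420 = 280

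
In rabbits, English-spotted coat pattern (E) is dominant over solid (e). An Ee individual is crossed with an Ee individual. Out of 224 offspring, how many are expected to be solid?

Punnett square for Ee × Ee:
Offspring genotypes: 1 EE, 2 Ee, 1 ee
English-spotted: 3, solid: 1
solid: 1 out of 4 → fraction 1/4
Expected count = 1/4 × 224 = 56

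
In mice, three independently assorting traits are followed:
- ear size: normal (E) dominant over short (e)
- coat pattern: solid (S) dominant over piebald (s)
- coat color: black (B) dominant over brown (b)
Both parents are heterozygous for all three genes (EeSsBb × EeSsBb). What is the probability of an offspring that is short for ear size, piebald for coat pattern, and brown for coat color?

Trihybrid cross: EeSsBb × EeSsBb
Each trait segregates independently with a 3:1 phenotypic ratio, so each gene contributes 3/4 (dominant) or 1/4 (recessive).
Target: short (ear size), piebald (coat pattern), brown (coat color)
Probability = product of independent per-trait probabilities
= 1/4 × 1/4 × 1/4 = 1/64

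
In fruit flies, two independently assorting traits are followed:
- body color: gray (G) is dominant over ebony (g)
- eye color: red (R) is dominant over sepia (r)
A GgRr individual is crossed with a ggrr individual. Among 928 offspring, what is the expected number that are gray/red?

Dihybrid cross GgRr × ggrr — consider each gene separately:
body color: Gg × gg → 2 Gg, 2 gg → 2 G_ : 2 gg (out of 4)
eye color: Rr × rr → 2 Rr, 2 rr → 2 R_ : 2 rr (out of 4)
Combine (counts out of 4 × 4 = 16): gray/red (G_R_) = 2×2 = 4; gray/sepia (G_rr) = 2×2 = 4; ebony/red (ggR_) = 2×2 = 4; ebony/sepia (ggrr) = 2×2 = 4
Phenotype counts (out of 16): 4 gray/red, 4 gray/sepia, 4 ebony/red, 4 ebony/sepia
gray/red: 4 out of 16 → fraction 1/4
Expected count = 1/4 × 928 = 232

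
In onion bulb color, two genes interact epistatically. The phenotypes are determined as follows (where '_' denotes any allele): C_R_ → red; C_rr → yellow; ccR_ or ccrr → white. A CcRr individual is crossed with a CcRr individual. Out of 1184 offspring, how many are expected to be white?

Cross: CcRr × CcRr — consider each gene separately:
C gene: Cc × Cc → 1 CC, 2 Cc, 1 cc → 3 C_ : 1 cc (out of 4)
R gene: Rr × Rr → 1 RR, 2 Rr, 1 rr → 3 R_ : 1 rr (out of 4)
Genotype classes (out of 4 × 4 = 16): C_R_ = 3×3 = 9; C_rr = 3×1 = 3; ccR_ = 1×3 = 3; ccrr = 1×1 = 1
Apply the phenotype rules: C_R_ (9) → red; C_rr (3) → yellow; ccR_ (3) + ccrr (1) → white
Phenotype counts (out of 16): 9 red, 3 yellow, 4 white
white: 4 out of 16 → fraction 1/4
Expected count = 1/4 × 1184 = 296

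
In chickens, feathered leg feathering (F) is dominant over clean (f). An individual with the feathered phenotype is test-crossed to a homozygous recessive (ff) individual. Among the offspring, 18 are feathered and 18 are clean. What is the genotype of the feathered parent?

Test cross: ? × ff
Offspring: 18 feathered, 18 clean — approximately 1:1.
A 1:1 ratio in a test cross indicates the unknown parent is heterozygous (Ff).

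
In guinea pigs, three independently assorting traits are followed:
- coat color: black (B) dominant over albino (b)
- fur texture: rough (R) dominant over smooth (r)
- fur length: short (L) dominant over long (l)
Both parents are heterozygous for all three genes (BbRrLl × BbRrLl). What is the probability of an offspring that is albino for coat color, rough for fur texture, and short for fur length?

Trihybrid cross: BbRrLl × BbRrLl
Each trait segregates independently with a 3:1 phenotypic ratio, so each gene contributes 3/4 (dominant) or 1/4 (recessive).
Target: albino (coat color), rough (fur texture), short (fur length)
Probability = product of independent per-trait probabilities
= 1/4 × 3/4 × 3/4 = 9/64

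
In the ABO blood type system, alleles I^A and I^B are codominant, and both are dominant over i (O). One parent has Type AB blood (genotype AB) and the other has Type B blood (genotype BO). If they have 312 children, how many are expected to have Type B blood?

Cross: AB × BO
Possible offspring genotypes: 1 AB, 1 AO, 1 BB, 1 BO
Blood type counts: 1 Type AB, 1 Type A, 2 Type B
Probability of Type B: 2/4 = 1/2
Expected count = 1/2 × 312 = 156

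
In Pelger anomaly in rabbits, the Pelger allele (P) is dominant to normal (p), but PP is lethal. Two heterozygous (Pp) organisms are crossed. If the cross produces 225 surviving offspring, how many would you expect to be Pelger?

Cross: Pp × Pp
Punnett square offspring (before lethality): 1 PP, 2 Pp, 1 pp
The PP genotype is lethal (embryos die); surviving offspring: 2 Pp, 1 pp
Pelger: 2 out of 3 → fraction 2/3
Expected count = 2/3 × 225 = 150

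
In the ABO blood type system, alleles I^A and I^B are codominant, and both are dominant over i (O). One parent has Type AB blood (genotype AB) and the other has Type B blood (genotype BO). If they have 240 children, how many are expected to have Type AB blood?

Cross: AB × BO
Possible offspring genotypes: 1 AB, 1 AO, 1 BB, 1 BO
Blood type counts: 1 Type AB, 1 Type A, 2 Type B
Probability of Type AB: 1/4
Expected count = 1/4 × 240 = 60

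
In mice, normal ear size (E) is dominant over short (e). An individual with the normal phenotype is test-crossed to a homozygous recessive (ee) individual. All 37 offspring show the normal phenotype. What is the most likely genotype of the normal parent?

Test cross: ? × ee
All offspring are normal.
If the unknown parent were heterozygous (Ee), about half of 37 offspring would be short; none are. The unknown parent is most likely homozygous dominant (EE).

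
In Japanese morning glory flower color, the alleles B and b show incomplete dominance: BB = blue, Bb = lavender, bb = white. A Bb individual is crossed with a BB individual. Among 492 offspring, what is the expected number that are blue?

Punnett square for Bb × BB:
Offspring genotypes: 2 BB, 2 Bb
Phenotype counts: 2 blue, 2 lavender
blue: 2 out of 4 → fraction 1/2
Expected count = 1/2 × 492 = 246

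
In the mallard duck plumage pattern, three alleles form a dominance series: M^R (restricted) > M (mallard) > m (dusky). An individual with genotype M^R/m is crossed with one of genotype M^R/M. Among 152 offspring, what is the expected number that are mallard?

Cross: M^R/m × M^R/M
Allele dominance: M^R > M > m
Offspring genotypes: 1 M^R/M^R, 1 M^R/M, 1 M^R/m, 1 M/m
Phenotype counts: 3 restricted, 1 mallard
mallard: 1 out of 4 → fraction 1/4
Expected count = 1/4 × 152 = 38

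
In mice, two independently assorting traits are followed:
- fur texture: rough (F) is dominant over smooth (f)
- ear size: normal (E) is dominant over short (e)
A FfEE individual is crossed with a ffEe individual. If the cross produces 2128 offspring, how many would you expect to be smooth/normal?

Dihybrid cross FfEE × ffEe — consider each gene separately:
fur texture: Ff × ff → 2 Ff, 2 ff → 2 F_ : 2 ff (out of 4)
ear size: EE × Ee → 2 EE, 2 Ee → 4 E_ (out of 4)
Combine (counts out of 4 × 4 = 16): rough/normal (F_E_) = 2×4 = 8; smooth/normal (ffE_) = 2×4 = 8
Phenotype counts (out of 16): 8 rough/normal, 8 smooth/normal
smooth/normal: 8 out of 16 → fraction 1/2
Expected count = 1/2 × 2128 = 1064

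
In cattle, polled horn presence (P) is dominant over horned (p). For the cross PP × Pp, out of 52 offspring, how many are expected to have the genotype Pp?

Punnett square for PP × Pp:
Offspring genotypes: 2 PP, 2 Pp
Total offspring: 4
Count with target: 2
Probability: 2/4 = 1/2
Expected count = 1/2 × 52 = 26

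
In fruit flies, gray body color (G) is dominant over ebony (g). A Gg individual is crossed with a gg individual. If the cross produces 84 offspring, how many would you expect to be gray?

Punnett square for Gg × gg:
Offspring genotypes: 2 Gg, 2 gg
gray: 2, ebony: 2
gray: 2 out of 4 → fraction 1/2
Expected count = 1/2 × 84 = 42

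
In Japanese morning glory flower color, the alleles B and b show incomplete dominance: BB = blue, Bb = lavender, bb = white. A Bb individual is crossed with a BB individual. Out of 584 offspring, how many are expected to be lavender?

Punnett square for Bb × BB:
Offspring genotypes: 2 BB, 2 Bb
Phenotype counts: 2 blue, 2 lavender
lavender: 2 out of 4 → fraction 1/2
Expected count = 1/2 × 584 = 292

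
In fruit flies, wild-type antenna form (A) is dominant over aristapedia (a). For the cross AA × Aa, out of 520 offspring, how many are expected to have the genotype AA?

Punnett square for AA × Aa:
Offspring genotypes: 2 AA, 2 Aa
Total offspring: 4
Count with target: 2
Probability: 2/4 = 1/2
Expected count = 1/2 × 520 = 260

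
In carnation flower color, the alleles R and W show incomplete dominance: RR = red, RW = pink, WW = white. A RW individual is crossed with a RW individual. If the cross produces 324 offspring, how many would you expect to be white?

Punnett square for RW × RW:
Offspring genotypes: 1 RR, 2 RW, 1 WW
Phenotype counts: 1 red, 2 pink, 1 white
white: 1 out of 4 → fraction 1/4
Expected count = 1/4 × 324 = 81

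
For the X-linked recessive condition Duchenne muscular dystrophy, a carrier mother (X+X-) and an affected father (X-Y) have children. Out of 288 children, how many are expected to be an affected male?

Cross: X+X- × X-Y
Offspring: 1 X+X-, 1 X+Y, 1 X-X-, 1 X-Y
Probability of an affected male: 1/4
Expected count = 1/4 × 288 = 72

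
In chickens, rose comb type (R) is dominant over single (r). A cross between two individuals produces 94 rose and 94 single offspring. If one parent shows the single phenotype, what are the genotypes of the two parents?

Observed offspring: 94 rose, 94 single
The observed ratio simplifies to 1:1. One parent shows single, so its genotype must be rr. A 1:1 offspring split requires the other parent to be heterozygous (Rr).
Parent genotypes: rr × Rr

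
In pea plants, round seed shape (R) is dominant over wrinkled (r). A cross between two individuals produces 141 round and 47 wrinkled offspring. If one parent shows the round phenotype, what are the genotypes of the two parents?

Observed offspring: 141 round, 47 wrinkled
The observed ratio simplifies to 3:1. Wrinkled (rr) offspring appear, so each parent must contribute one r allele. The parent stated to show round carries R, so it is Rr. The other parent is then either Rr or rr: Rr × rr would give a 1:1 split, whereas Rr × Rr gives 3:1 — matching the data. So both parents are heterozygous (Rr × Rr).
Parent genotypes: Rr × Rr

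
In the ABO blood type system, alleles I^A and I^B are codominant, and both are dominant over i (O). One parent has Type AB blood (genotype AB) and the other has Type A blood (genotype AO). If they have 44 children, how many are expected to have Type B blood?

Cross: AB × AO
Possible offspring genotypes: 1 AA, 1 AO, 1 AB, 1 BO
Blood type counts: 2 Type A, 1 Type AB, 1 Type B
Probability of Type B: 1/4
Expected count = 1/4 × 44 = 11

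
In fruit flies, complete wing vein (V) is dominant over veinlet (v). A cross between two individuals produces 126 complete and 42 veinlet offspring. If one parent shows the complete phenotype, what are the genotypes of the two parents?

Observed offspring: 126 complete, 42 veinlet
The observed ratio simplifies to 3:1. Veinlet (vv) offspring appear, so each parent must contribute one v allele. The parent stated to show complete carries V, so it is Vv. The other parent is then either Vv or vv: Vv × vv would give a 1:1 split, whereas Vv × Vv gives 3:1 — matching the data. So both parents are heterozygous (Vv × Vv).
Parent genotypes: Vv × Vv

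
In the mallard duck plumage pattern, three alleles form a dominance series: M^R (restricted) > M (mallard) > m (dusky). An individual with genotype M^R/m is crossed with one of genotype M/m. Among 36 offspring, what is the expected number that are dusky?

Cross: M^R/m × M/m
Allele dominance: M^R > M > m
Offspring genotypes: 1 M^R/M, 1 M^R/m, 1 M/m, 1 m/m
Phenotype counts: 2 restricted, 1 mallard, 1 dusky
dusky: 1 out of 4 → fraction 1/4
Expected count = 1/4 × 36 = 9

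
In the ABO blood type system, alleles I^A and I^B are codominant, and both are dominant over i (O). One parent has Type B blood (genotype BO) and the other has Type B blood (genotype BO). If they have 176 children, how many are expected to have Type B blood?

Cross: BO × BO
Possible offspring genotypes: 1 BB, 2 BO, 1 OO
Blood type counts: 3 Type B, 1 Type O
Probability of Type B: 3/4
Expected count = 3/4 × 176 = 132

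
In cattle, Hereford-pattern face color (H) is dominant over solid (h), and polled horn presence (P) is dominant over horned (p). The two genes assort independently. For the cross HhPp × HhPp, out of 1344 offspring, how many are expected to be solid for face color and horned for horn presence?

Dihybrid cross HhPp × HhPp — consider each gene separately:
face color: Hh × Hh → 1 HH, 2 Hh, 1 hh → 3 H_ : 1 hh (out of 4)
horn presence: Pp × Pp → 1 PP, 2 Pp, 1 pp → 3 P_ : 1 pp (out of 4)
Looking for: solid (hh) and horned (pp)
P(solid) = 1/4, P(horned) = 1/4
P(both) = 1/4 × 1/4 = 1/16
Expected count = 1/16 × 1344 = 84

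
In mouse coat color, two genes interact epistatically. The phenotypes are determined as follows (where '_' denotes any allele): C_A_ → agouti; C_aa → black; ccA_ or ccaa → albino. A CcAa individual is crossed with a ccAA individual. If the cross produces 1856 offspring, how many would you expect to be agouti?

Cross: CcAa × ccAA — consider each gene separately:
C gene: Cc × cc → 2 Cc, 2 cc → 2 C_ : 2 cc (out of 4)
A gene: Aa × AA → 2 AA, 2 Aa → 4 A_ (out of 4)
Genotype classes (out of 4 × 4 = 16): C_A_ = 2×4 = 8; ccA_ = 2×4 = 8
Apply the phenotype rules: C_A_ (8) → agouti; ccA_ (8) → albino
Phenotype counts (out of 16): 8 agouti, 8 albino
agouti: 8 out of 16 → fraction 1/2
Expected count = 1/2 × 1856 = 928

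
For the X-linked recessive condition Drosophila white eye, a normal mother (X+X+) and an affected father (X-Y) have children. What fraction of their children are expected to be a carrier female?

Cross: X+X+ × X-Y
Offspring: 2 X+X-, 2 X+Y
Probability of a carrier female: 2/4 = 1/2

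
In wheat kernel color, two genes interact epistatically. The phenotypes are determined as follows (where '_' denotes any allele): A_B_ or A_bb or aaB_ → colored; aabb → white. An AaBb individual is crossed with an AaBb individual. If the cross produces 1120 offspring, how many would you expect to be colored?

Cross: AaBb × AaBb — consider each gene separately:
A gene: Aa × Aa → 1 AA, 2 Aa, 1 aa → 3 A_ : 1 aa (out of 4)
B gene: Bb × Bb → 1 BB, 2 Bb, 1 bb → 3 B_ : 1 bb (out of 4)
Genotype classes (out of 4 × 4 = 16): A_B_ = 3×3 = 9; A_bb = 3×1 = 3; aaB_ = 1×3 = 3; aabb = 1×1 = 1
Apply the phenotype rules: A_B_ (9) + A_bb (3) + aaB_ (3) → colored; aabb (1) → white
Phenotype counts (out of 16): 15 colored, 1 white
colored: 15 out of 16 → fraction 15/16
Expected count = 15/16 × 1120 = 1050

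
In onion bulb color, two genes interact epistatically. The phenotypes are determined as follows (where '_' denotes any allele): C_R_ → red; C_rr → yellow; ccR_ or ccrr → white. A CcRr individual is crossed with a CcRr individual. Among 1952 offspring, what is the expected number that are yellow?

Cross: CcRr × CcRr — consider each gene separately:
C gene: Cc × Cc → 1 CC, 2 Cc, 1 cc → 3 C_ : 1 cc (out of 4)
R gene: Rr × Rr → 1 RR, 2 Rr, 1 rr → 3 R_ : 1 rr (out of 4)
Genotype classes (out of 4 × 4 = 16): C_R_ = 3×3 = 9; C_rr = 3×1 = 3; ccR_ = 1×3 = 3; ccrr = 1×1 = 1
Apply the phenotype rules: C_R_ (9) → red; C_rr (3) → yellow; ccR_ (3) + ccrr (1) → white
Phenotype counts (out of 16): 9 red, 3 yellow, 4 white
yellow: 3 out of 16 → fraction 3/16
Expected count = 3/16 × 1952 = 366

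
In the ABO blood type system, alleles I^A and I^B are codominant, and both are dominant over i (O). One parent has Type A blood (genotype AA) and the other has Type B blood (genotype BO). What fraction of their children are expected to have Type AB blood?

Cross: AA × BO
Possible offspring genotypes: 2 AB, 2 AO
Blood type counts: 2 Type AB, 2 Type A
Probability of Type AB: 2/4 = 1/2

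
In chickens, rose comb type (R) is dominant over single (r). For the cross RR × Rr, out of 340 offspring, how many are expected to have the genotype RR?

Punnett square for RR × Rr:
Offspring genotypes: 2 RR, 2 Rr
Total offspring: 4
Count with target: 2
Probability: 2/4 = 1/2
Expected count = 1/2 × 340 = 170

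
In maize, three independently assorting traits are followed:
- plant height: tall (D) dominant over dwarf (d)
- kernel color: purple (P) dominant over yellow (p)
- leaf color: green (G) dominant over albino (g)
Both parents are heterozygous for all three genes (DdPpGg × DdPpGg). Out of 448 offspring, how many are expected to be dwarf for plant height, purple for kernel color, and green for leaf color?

Trihybrid cross: DdPpGg × DdPpGg
Each trait segregates independently with a 3:1 phenotypic ratio, so each gene contributes 3/4 (dominant) or 1/4 (recessive).
Target: dwarf (plant height), purple (kernel color), green (leaf color)
Probability = product of independent per-trait probabilities
= 1/4 × 3/4 × 3/4 = 9/64
Expected count = 9/64 × 448 = 63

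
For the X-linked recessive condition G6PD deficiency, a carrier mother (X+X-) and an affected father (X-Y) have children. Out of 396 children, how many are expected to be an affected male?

Cross: X+X- × X-Y
Offspring: 1 X+X-, 1 X+Y, 1 X-X-, 1 X-Y
Probability of an affected male: 1/4
Expected count = 1/4 × 396 = 99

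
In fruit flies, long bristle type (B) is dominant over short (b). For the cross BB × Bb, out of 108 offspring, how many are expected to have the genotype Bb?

Punnett square for BB × Bb:
Offspring genotypes: 2 BB, 2 Bb
Total offspring: 4
Count with target: 2
Probability: 2/4 = 1/2
Expected count = 1/2 × 108 = 54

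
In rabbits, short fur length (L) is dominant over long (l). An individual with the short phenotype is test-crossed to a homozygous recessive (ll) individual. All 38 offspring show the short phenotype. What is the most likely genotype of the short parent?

Test cross: ? × ll
All offspring are short.
If the unknown parent were heterozygous (Ll), about half of 38 offspring would be long; none are. The unknown parent is most likely homozygous dominant (LL).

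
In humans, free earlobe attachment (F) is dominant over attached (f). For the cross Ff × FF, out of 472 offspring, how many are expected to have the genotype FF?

Punnett square for Ff × FF:
Offspring genotypes: 2 FF, 2 Ff
Total offspring: 4
Count with target: 2
Probability: 2/4 = 1/2
Expected count = 1/2 × 472 = 236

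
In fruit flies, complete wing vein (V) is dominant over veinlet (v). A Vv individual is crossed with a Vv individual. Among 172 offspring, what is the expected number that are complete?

Punnett square for Vv × Vv:
Offspring genotypes: 1 VV, 2 Vv, 1 vv
complete: 3, veinlet: 1
complete: 3 out of 4 → fraction 3/4
Expected count = 3/4 × 172 = 129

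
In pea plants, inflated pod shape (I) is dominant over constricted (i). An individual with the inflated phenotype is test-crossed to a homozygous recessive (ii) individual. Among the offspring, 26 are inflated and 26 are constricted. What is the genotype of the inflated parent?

Test cross: ? × ii
Offspring: 26 inflated, 26 constricted — approximately 1:1.
A 1:1 ratio in a test cross indicates the unknown parent is heterozygous (Ii).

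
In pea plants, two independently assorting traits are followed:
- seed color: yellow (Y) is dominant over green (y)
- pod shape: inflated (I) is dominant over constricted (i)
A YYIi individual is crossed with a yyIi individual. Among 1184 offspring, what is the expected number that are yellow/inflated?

Dihybrid cross YYIi × yyIi — consider each gene separately:
seed color: YY × yy → 4 Yy → 4 Y_ (out of 4)
pod shape: Ii × Ii → 1 II, 2 Ii, 1 ii → 3 I_ : 1 ii (out of 4)
Combine (counts out of 4 × 4 = 16): yellow/inflated (Y_I_) = 4×3 = 12; yellow/constricted (Y_ii) = 4×1 = 4
Phenotype counts (out of 16): 12 yellow/inflated, 4 yellow/constricted
yellow/inflated: 12 out of 16 → fraction 3/4
Expected count = 3/4 × 1184 = 888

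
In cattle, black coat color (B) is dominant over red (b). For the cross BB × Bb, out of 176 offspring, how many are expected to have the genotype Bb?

Punnett square for BB × Bb:
Offspring genotypes: 2 BB, 2 Bb
Total offspring: 4
Count with target: 2
Probability: 2/4 = 1/2
Expected count = 1/2 × 176 = 88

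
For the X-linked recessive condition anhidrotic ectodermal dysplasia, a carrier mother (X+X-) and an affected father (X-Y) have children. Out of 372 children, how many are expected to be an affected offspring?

Cross: X+X- × X-Y
Offspring: 1 X+X-, 1 X+Y, 1 X-X-, 1 X-Y
Probability of an affected offspring: 2/4 = 1/2
Expected count = 1/2 × 372 = 186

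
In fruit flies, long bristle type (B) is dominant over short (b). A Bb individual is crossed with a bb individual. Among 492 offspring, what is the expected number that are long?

Punnett square for Bb × bb:
Offspring genotypes: 2 Bb, 2 bb
long: 2, short: 2
long: 2 out of 4 → fraction 1/2
Expected count = 1/2 × 492 = 246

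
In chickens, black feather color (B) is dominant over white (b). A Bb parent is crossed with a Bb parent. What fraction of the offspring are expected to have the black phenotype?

Punnett square for Bb × Bb:
Offspring genotypes: 1 BB, 2 Bb, 1 bb
Total offspring: 4
Count with target: 3
Probability: 3/4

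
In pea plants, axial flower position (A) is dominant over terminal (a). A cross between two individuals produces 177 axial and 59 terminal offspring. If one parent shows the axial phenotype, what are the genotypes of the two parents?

Observed offspring: 177 axial, 59 terminal
The observed ratio simplifies to 3:1. Terminal (aa) offspring appear, so each parent must contribute one a allele. The parent stated to show axial carries A, so it is Aa. The other parent is then either Aa or aa: Aa × aa would give a 1:1 split, whereas Aa × Aa gives 3:1 — matching the data. So both parents are heterozygous (Aa × Aa).
Parent genotypes: Aa × Aa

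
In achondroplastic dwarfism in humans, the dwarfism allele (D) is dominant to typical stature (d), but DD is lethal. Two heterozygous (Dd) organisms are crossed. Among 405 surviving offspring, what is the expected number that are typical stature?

Cross: Dd × Dd
Punnett square offspring (before lethality): 1 DD, 2 Dd, 1 dd
The DD genotype is lethal (embryos die); surviving offspring: 2 Dd, 1 dd
typical stature: 1 out of 3 → fraction 1/3
Expected count = 1/3 × 405 = 135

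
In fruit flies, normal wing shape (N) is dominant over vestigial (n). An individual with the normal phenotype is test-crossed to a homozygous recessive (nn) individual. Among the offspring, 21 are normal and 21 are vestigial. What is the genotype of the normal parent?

Test cross: ? × nn
Offspring: 21 normal, 21 vestigial — approximately 1:1.
A 1:1 ratio in a test cross indicates the unknown parent is heterozygous (Nn).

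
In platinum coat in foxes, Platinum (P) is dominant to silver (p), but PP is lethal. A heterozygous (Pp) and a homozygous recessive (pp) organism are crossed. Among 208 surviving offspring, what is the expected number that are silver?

Cross: Pp × pp
Punnett square offspring (before lethality): 2 Pp, 2 pp
No PP offspring are produced in this cross.
silver: 2 out of 4 → fraction 1/2
Expected count = 1/2 × 208 = 104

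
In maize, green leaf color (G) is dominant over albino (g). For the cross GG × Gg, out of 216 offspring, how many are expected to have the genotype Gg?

Punnett square for GG × Gg:
Offspring genotypes: 2 GG, 2 Gg
Total offspring: 4
Count with target: 2
Probability: 2/4 = 1/2
Expected count = 1/2 × 216 = 108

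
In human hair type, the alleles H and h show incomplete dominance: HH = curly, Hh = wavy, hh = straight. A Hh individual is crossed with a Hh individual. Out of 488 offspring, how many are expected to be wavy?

Punnett square for Hh × Hh:
Offspring genotypes: 1 HH, 2 Hh, 1 hh
Phenotype counts: 1 curly, 2 wavy, 1 straight
wavy: 2 out of 4 → fraction 1/2
Expected count = 1/2 × 488 = 244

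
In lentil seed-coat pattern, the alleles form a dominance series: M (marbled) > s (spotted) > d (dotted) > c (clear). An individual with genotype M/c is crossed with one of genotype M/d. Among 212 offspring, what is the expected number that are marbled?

Cross: M/c × M/d
Allele dominance: M > s > d > c
Offspring genotypes: 1 M/M, 1 M/d, 1 M/c, 1 d/c
Phenotype counts: 3 marbled, 1 dotted
marbled: 3 out of 4 → fraction 3/4
Expected count = 3/4 × 212 = 159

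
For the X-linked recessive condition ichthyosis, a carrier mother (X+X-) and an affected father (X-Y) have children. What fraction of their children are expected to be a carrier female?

Cross: X+X- × X-Y
Offspring: 1 X+X-, 1 X+Y, 1 X-X-, 1 X-Y
Probability of a carrier female: 1/4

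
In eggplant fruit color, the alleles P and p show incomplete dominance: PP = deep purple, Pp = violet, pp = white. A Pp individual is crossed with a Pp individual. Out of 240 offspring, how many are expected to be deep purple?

Punnett square for Pp × Pp:
Offspring genotypes: 1 PP, 2 Pp, 1 pp
Phenotype counts: 1 deep purple, 2 violet, 1 white
deep purple: 1 out of 4 → fraction 1/4
Expected count = 1/4 × 240 = 60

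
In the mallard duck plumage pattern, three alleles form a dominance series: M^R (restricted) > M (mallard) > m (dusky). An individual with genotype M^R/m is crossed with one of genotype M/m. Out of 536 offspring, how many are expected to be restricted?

Cross: M^R/m × M/m
Allele dominance: M^R > M > m
Offspring genotypes: 1 M^R/M, 1 M^R/m, 1 M/m, 1 m/m
Phenotype counts: 2 restricted, 1 mallard, 1 dusky
restricted: 2 out of 4 → fraction 1/2
Expected count = 1/2 × 536 = 268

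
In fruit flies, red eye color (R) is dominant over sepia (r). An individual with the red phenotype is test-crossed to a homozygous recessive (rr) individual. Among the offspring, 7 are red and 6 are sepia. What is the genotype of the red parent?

Test cross: ? × rr
Offspring: 7 red, 6 sepia — approximately 1:1.
A 1:1 ratio in a test cross indicates the unknown parent is heterozygous (Rr).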